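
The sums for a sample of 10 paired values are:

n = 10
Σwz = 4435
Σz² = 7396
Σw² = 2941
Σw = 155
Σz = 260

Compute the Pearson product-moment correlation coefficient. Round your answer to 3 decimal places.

r = (nΣwz − ΣwΣz) / √[(nΣw² − (Σw)²)(nΣz² − (Σz)²)]
Numerator: 10×4435 − 155×260 = 4050
Denominator: √[(29410 − 24025)(73960 − 67600)] = √[5385 × 6360] = 5852.2303
r = 4050 / 5852.2303 ≈ 0.692

0.692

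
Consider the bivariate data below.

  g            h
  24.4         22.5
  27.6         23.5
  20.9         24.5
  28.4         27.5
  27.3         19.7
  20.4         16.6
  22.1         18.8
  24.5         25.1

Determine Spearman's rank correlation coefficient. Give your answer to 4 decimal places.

Rank g: 4, 7, 2, 8, 6, 1, 3, 5
Rank h: 4, 5, 6, 8, 3, 1, 2, 7
d = rank(g) − rank(h): 0, 2, -4, 0, 3, 0, 1, -2; Σd² = 34
ρ = 1 − 6Σd² / [n(n²−1)] = 1 − 6×34 / (8×63) = 1 − 204/504 ≈ 0.5952

0.5952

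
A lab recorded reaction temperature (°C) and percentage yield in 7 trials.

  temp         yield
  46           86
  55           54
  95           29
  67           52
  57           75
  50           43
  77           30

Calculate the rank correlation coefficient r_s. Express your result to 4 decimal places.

Rank temp: 1, 3, 7, 5, 4, 2, 6
Rank yield: 7, 5, 1, 4, 6, 3, 2
d = rank(temp) − rank(yield): -6, -2, 6, 1, -2, -1, 4; Σd² = 98
ρ = 1 − 6Σd² / [n(n²−1)] = 1 − 6×98 / (7×48) = 1 − 588/336 ≈ -0.7500

-0.7500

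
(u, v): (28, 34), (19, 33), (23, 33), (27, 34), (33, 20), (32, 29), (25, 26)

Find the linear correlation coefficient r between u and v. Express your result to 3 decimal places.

-0.573

n = 7, Σu = 187, Σv = 209, Σu² = 5141, Σv² = 6407, Σuv = 5494
nΣuv − ΣuΣv = 38458 − 39083 = -625
nΣu² − (Σu)² = 35987 − 34969 = 1018; nΣv² − (Σv)² = 44849 − 43681 = 1168
r = -625 / √(1018 × 1168) = -625 / 1090.4238 ≈ -0.573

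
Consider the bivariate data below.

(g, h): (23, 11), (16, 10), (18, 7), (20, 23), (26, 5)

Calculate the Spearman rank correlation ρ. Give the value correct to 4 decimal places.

Rank g: 4, 1, 2, 3, 5
Rank h: 4, 3, 2, 5, 1
d = rank(g) − rank(h): 0, -2, 0, -2, 4; Σd² = 24
ρ = 1 − 6Σd² / [n(n²−1)] = 1 − 6×24 / (5×24) = 1 − 144/120 ≈ -0.2000

-0.2000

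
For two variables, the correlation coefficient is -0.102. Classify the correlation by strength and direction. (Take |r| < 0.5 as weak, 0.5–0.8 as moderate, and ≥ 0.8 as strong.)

weak negative

r = -0.102 < 0 so the relationship is negative.
|r| = 0.102, which falls in the weak range.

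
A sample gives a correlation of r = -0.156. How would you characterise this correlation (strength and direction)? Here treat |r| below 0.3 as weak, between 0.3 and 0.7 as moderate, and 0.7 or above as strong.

r = -0.156 < 0 so the relationship is negative.
|r| = 0.156, which falls in the weak range.

weak negative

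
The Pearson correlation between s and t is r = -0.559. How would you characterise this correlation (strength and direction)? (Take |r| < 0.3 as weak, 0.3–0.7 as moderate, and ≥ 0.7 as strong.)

moderate negative

r = -0.559 < 0 so the relationship is negative.
|r| = 0.559, which falls in the moderate range.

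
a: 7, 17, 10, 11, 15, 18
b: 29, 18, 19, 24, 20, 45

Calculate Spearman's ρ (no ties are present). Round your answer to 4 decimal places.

Rank a: 1, 5, 2, 3, 4, 6
Rank b: 5, 1, 2, 4, 3, 6
d = rank(a) − rank(b): -4, 4, 0, -1, 1, 0; Σd² = 34
ρ = 1 − 6Σd² / [n(n²−1)] = 1 − 6×34 / (6×35) = 1 − 204/210 ≈ 0.0286

0.0286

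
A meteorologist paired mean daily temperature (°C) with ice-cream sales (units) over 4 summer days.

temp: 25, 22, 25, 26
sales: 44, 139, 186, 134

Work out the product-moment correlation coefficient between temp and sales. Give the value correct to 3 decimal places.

-0.102

n = 4, Σx = 98, Σy = 503, Σx² = 2410, Σy² = 73809, Σxy = 12292
nΣxy − ΣxΣy = 49168 − 49294 = -126
nΣx² − (Σx)² = 9640 − 9604 = 36; nΣy² − (Σy)² = 295236 − 253009 = 42227
r = -126 / √(36 × 42227) = -126 / 1232.9526 ≈ -0.102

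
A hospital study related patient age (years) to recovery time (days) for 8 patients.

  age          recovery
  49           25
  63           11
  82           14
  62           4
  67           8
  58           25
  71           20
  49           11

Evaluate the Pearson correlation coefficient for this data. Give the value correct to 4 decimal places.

-0.2159

n = 8, Σx = 501, Σy = 118, Σx² = 32233, Σy² = 2168, Σxy = 7259
nΣxy − ΣxΣy = 58072 − 59118 = -1046
nΣx² − (Σx)² = 257864 − 251001 = 6863; nΣy² − (Σy)² = 17344 − 13924 = 3420
r = -1046 / √(6863 × 3420) = -1046 / 4844.7353 ≈ -0.2159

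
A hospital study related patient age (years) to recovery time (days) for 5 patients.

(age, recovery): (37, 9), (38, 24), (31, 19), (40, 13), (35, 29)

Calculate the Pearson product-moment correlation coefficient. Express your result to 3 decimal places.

-0.306

n = 5, Σx = 181, Σy = 94, Σx² = 6599, Σy² = 2028, Σxy = 3369
nΣxy − ΣxΣy = 16845 − 17014 = -169
nΣx² − (Σx)² = 32995 − 32761 = 234; nΣy² − (Σy)² = 10140 − 8836 = 1304
r = -169 / √(234 × 1304) = -169 / 552.3912 ≈ -0.306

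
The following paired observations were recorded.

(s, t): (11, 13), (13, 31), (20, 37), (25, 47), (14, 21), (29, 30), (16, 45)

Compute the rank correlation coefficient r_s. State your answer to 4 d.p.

Rank s: 1, 2, 5, 6, 3, 7, 4
Rank t: 1, 4, 5, 7, 2, 3, 6
d = rank(s) − rank(t): 0, -2, 0, -1, 1, 4, -2; Σd² = 26
ρ = 1 − 6Σd² / [n(n²−1)] = 1 − 6×26 / (7×48) = 1 − 156/336 ≈ 0.5357

0.5357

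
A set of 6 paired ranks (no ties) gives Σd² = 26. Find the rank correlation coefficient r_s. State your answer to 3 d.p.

ρ = 1 − 6Σd² / [n(n²−1)] = 1 − 6×26 / (6×35)
  = 1 − 156/210 = 1 − 0.7429 ≈ 0.257

0.257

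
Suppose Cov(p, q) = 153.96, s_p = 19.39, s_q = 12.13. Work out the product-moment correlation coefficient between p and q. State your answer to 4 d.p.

r = Cov(p,q) / (s_p · s_q) = 153.96 / (19.39 × 12.13)
  = 153.96 / 235.2007 ≈ 0.6546

0.6546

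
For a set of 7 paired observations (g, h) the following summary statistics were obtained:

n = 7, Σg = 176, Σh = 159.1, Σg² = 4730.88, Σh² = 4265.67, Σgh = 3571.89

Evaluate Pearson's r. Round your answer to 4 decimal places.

r = (nΣgh − ΣgΣh) / √[(nΣg² − (Σg)²)(nΣh² − (Σh)²)]
Numerator: 7×3571.89 − 176×159.1 = -2998.37
Denominator: √[(33116.16 − 30976)(29859.69 − 25312.81)] = √[2140.16 × 4546.88] = 3119.4632
r = -2998.37 / 3119.4632 ≈ -0.9612

-0.9612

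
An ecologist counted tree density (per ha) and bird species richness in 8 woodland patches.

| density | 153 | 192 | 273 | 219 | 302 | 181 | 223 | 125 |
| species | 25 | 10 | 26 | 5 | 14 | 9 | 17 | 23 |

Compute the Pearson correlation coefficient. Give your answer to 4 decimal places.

-0.1330

n = 8, Σx = 1668, Σy = 129, Σx² = 372082, Σy² = 2521, Σxy = 26461
nΣxy − ΣxΣy = 211688 − 215172 = -3484
nΣx² − (Σx)² = 2976656 − 2782224 = 194432; nΣy² − (Σy)² = 20168 − 16641 = 3527
r = -3484 / √(194432 × 3527) = -3484 / 26187.0515 ≈ -0.1330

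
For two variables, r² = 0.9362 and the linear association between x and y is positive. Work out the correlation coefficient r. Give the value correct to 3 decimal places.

0.968

|r| = √0.9362 = 0.968
The association is positive, so r = 0.968.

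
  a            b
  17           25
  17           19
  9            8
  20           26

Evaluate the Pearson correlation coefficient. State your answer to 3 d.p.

n = 4, Σa = 63, Σb = 78, Σa² = 1059, Σb² = 1726, Σab = 1340
nΣab − ΣaΣb = 5360 − 4914 = 446
nΣa² − (Σa)² = 4236 − 3969 = 267; nΣb² − (Σb)² = 6904 − 6084 = 820
r = 446 / √(267 × 820) = 446 / 467.9102 ≈ 0.953

0.953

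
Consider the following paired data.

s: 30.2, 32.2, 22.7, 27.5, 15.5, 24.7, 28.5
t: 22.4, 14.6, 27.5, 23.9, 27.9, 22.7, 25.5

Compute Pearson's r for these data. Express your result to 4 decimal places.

n = 7, Σs = 181.3, Σt = 164.5, Σs² = 4883.01, Σt² = 3986.33, Σst = 4147.99
nΣst − ΣsΣt = 29035.93 − 29823.85 = -787.92
nΣs² − (Σs)² = 34181.07 − 32869.69 = 1311.38; nΣt² − (Σt)² = 27904.31 − 27060.25 = 844.06
r = -787.92 / √(1311.38 × 844.06) = -787.92 / 1052.0853 ≈ -0.7489

-0.7489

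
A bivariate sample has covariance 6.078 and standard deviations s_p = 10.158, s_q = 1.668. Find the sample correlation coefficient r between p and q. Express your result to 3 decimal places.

0.359

r = Cov(p,q) / (s_p · s_q) = 6.078 / (10.158 × 1.668)
  = 6.078 / 16.9435 ≈ 0.359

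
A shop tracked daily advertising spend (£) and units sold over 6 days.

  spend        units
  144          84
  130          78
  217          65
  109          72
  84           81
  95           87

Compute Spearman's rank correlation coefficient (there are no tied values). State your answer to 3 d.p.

-0.486

Rank spend: 5, 4, 6, 3, 1, 2
Rank units: 5, 3, 1, 2, 4, 6
d = rank(spend) − rank(units): 0, 1, 5, 1, -3, -4; Σd² = 52
ρ = 1 − 6Σd² / [n(n²−1)] = 1 − 6×52 / (6×35) = 1 − 312/210 ≈ -0.486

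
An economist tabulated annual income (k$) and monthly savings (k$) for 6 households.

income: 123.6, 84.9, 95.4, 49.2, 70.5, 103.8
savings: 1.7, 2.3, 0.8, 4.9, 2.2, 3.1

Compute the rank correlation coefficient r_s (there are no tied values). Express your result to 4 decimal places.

-0.4857

Rank income: 6, 3, 4, 1, 2, 5
Rank savings: 2, 4, 1, 6, 3, 5
d = rank(income) − rank(savings): 4, -1, 3, -5, -1, 0; Σd² = 52
ρ = 1 − 6Σd² / [n(n²−1)] = 1 − 6×52 / (6×35) = 1 − 312/210 ≈ -0.4857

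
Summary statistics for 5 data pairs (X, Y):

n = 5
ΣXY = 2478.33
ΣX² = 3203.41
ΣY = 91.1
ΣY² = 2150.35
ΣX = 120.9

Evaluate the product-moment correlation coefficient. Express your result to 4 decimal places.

0.7434

r = (nΣXY − ΣXΣY) / √[(nΣX² − (ΣX)²)(nΣY² − (ΣY)²)]
Numerator: 5×2478.33 − 120.9×91.1 = 1377.66
Denominator: √[(16017.05 − 14616.81)(10751.75 − 8299.21)] = √[1400.24 × 2452.54] = 1853.1445
r = 1377.66 / 1853.1445 ≈ 0.7434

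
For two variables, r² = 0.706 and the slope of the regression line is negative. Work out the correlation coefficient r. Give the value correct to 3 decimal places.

|r| = √0.706 = 0.840
The association is negative, so r = −0.840.

-0.840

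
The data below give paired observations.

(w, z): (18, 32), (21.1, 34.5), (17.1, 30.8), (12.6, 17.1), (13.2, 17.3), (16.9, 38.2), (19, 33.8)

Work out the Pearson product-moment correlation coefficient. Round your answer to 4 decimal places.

0.8519

n = 7, Σw = 117.9, Σz = 203.7, Σw² = 2041.23, Σz² = 6356.27, Σwz = 3562.23
nΣwz − ΣwΣz = 24935.61 − 24016.23 = 919.38
nΣw² − (Σw)² = 14288.61 − 13900.41 = 388.2; nΣz² − (Σz)² = 44493.89 − 41493.69 = 3000.2
r = 919.38 / √(388.2 × 3000.2) = 919.38 / 1079.2023 ≈ 0.8519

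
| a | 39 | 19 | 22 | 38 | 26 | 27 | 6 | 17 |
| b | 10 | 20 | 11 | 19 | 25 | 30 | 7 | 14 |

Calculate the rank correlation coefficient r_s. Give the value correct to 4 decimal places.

Rank a: 8, 3, 4, 7, 5, 6, 1, 2
Rank b: 2, 6, 3, 5, 7, 8, 1, 4
d = rank(a) − rank(b): 6, -3, 1, 2, -2, -2, 0, -2; Σd² = 62
ρ = 1 − 6Σd² / [n(n²−1)] = 1 − 6×62 / (8×63) = 1 − 372/504 ≈ 0.2619

0.2619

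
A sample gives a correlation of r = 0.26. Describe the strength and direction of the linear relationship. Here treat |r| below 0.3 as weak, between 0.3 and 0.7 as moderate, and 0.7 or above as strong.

r = 0.26 > 0 so the relationship is positive.
|r| = 0.26, which falls in the weak range.

weak positive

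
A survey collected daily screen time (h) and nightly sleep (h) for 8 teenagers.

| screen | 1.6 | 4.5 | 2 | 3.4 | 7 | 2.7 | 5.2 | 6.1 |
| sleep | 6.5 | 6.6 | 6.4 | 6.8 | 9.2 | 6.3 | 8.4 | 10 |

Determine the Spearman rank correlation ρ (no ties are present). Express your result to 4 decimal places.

0.8571

Rank screen: 1, 5, 2, 4, 8, 3, 6, 7
Rank sleep: 3, 4, 2, 5, 7, 1, 6, 8
d = rank(screen) − rank(sleep): -2, 1, 0, -1, 1, 2, 0, -1; Σd² = 12
ρ = 1 − 6Σd² / [n(n²−1)] = 1 − 6×12 / (8×63) = 1 − 72/504 ≈ 0.8571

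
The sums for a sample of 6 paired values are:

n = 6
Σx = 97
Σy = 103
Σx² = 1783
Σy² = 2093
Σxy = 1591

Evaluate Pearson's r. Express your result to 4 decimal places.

r = (nΣxy − ΣxΣy) / √[(nΣx² − (Σx)²)(nΣy² − (Σy)²)]
Numerator: 6×1591 − 97×103 = -445
Denominator: √[(10698 − 9409)(12558 − 10609)] = √[1289 × 1949] = 1585.0114
r = -445 / 1585.0114 ≈ -0.2808

-0.2808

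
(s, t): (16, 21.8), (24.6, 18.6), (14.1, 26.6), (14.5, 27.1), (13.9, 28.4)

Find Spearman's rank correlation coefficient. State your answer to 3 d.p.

Rank s: 4, 5, 2, 3, 1
Rank t: 2, 1, 3, 4, 5
d = rank(s) − rank(t): 2, 4, -1, -1, -4; Σd² = 38
ρ = 1 − 6Σd² / [n(n²−1)] = 1 − 6×38 / (5×24) = 1 − 228/120 ≈ -0.900

-0.900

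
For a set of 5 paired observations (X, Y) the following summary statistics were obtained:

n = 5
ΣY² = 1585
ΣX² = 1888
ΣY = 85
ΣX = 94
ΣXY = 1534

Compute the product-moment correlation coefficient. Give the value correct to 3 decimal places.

r = (nΣXY − ΣXΣY) / √[(nΣX² − (ΣX)²)(nΣY² − (ΣY)²)]
Numerator: 5×1534 − 94×85 = -320
Denominator: √[(9440 − 8836)(7925 − 7225)] = √[604 × 700] = 650.2307
r = -320 / 650.2307 ≈ -0.492

-0.492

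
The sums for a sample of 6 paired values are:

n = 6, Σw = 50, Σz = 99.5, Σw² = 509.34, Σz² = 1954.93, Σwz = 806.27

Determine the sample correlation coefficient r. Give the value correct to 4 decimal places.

r = (nΣwz − ΣwΣz) / √[(nΣw² − (Σw)²)(nΣz² − (Σz)²)]
Numerator: 6×806.27 − 50×99.5 = -137.38
Denominator: √[(3056.04 − 2500)(11729.58 − 9900.25)] = √[556.04 × 1829.33] = 1008.5537
r = -137.38 / 1008.5537 ≈ -0.1362

-0.1362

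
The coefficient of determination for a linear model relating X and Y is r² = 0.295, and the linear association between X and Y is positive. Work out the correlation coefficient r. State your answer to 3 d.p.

|r| = √0.295 = 0.543
The association is positive, so r = 0.543.

0.543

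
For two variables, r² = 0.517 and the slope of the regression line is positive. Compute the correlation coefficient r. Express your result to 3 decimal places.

0.719

|r| = √0.517 = 0.719
The association is positive, so r = 0.719.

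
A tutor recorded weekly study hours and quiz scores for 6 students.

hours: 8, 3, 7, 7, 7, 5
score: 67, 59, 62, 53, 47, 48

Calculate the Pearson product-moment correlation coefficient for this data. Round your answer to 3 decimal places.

0.204

n = 6, Σx = 37, Σy = 336, Σx² = 245, Σy² = 19136, Σxy = 2087
nΣxy − ΣxΣy = 12522 − 12432 = 90
nΣx² − (Σx)² = 1470 − 1369 = 101; nΣy² − (Σy)² = 114816 − 112896 = 1920
r = 90 / √(101 × 1920) = 90 / 440.3635 ≈ 0.204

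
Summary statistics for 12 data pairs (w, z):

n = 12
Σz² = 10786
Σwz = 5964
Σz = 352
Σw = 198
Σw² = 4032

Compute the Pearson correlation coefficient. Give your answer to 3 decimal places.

r = (nΣwz − ΣwΣz) / √[(nΣw² − (Σw)²)(nΣz² − (Σz)²)]
Numerator: 12×5964 − 198×352 = 1872
Denominator: √[(48384 − 39204)(129432 − 123904)] = √[9180 × 5528] = 7123.6957
r = 1872 / 7123.6957 ≈ 0.263

0.263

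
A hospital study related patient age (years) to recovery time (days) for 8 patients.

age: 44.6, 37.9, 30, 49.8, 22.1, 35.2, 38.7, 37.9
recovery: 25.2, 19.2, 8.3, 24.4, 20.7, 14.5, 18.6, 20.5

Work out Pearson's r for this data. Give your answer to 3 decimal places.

n = 8, Σx = 296.2, Σy = 151.4, Σx² = 11467.16, Σy² = 3072.88, Σxy = 5780.36
nΣxy − ΣxΣy = 46242.88 − 44844.68 = 1398.2
nΣx² − (Σx)² = 91737.28 − 87734.44 = 4002.84; nΣy² − (Σy)² = 24583.04 − 22921.96 = 1661.08
r = 1398.2 / √(4002.84 × 1661.08) = 1398.2 / 2578.5728 ≈ 0.542

0.542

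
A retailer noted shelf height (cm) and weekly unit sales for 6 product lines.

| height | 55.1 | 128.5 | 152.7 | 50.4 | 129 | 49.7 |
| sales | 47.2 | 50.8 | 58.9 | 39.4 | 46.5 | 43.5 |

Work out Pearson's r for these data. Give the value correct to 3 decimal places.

n = 6, Σx = 565.4, Σy = 286.3, Σx² = 64516.8, Σy² = 13884.55, Σxy = 28268.76
nΣxy − ΣxΣy = 169612.56 − 161874.02 = 7738.54
nΣx² − (Σx)² = 387100.8 − 319677.16 = 67423.64; nΣy² − (Σy)² = 83307.3 − 81967.69 = 1339.61
r = 7738.54 / √(67423.64 × 1339.61) = 7738.54 / 9503.7562 ≈ 0.814

0.814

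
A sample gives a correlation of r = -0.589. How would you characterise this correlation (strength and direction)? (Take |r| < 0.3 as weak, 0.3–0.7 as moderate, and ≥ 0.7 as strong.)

moderate negative

r = -0.589 < 0 so the relationship is negative.
|r| = 0.589, which falls in the moderate range.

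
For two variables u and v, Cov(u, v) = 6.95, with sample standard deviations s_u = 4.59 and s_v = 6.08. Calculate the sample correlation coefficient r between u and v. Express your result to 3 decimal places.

r = Cov(u,v) / (s_u · s_v) = 6.95 / (4.59 × 6.08)
  = 6.95 / 27.9072 ≈ 0.249

0.249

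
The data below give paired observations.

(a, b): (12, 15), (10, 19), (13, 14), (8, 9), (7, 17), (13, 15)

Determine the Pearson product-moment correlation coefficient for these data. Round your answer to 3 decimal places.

0.080

n = 6, Σa = 63, Σb = 89, Σa² = 695, Σb² = 1377, Σab = 938
nΣab − ΣaΣb = 5628 − 5607 = 21
nΣa² − (Σa)² = 4170 − 3969 = 201; nΣb² − (Σb)² = 8262 − 7921 = 341
r = 21 / √(201 × 341) = 21 / 261.8034 ≈ 0.080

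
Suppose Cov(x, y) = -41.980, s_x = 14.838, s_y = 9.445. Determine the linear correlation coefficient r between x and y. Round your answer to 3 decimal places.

r = Cov(x,y) / (s_x · s_y) = -41.980 / (14.838 × 9.445)
  = -41.980 / 140.1449 ≈ -0.300

-0.300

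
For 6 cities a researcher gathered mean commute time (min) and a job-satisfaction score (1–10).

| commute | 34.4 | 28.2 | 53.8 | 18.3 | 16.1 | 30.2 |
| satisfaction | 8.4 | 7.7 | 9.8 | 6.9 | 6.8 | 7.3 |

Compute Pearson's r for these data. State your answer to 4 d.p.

0.9723

n = 6, Σx = 181, Σy = 46.9, Σx² = 6379.18, Σy² = 373.03, Σxy = 1489.55
nΣxy − ΣxΣy = 8937.3 − 8488.9 = 448.4
nΣx² − (Σx)² = 38275.08 − 32761 = 5514.08; nΣy² − (Σy)² = 2238.18 − 2199.61 = 38.57
r = 448.4 / √(5514.08 × 38.57) = 448.4 / 461.1703 ≈ 0.9723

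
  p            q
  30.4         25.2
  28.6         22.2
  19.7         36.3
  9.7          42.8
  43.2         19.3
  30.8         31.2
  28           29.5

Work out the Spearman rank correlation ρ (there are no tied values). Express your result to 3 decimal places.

Rank p: 5, 4, 2, 1, 7, 6, 3
Rank q: 3, 2, 6, 7, 1, 5, 4
d = rank(p) − rank(q): 2, 2, -4, -6, 6, 1, -1; Σd² = 98
ρ = 1 − 6Σd² / [n(n²−1)] = 1 − 6×98 / (7×48) = 1 − 588/336 ≈ -0.750

-0.750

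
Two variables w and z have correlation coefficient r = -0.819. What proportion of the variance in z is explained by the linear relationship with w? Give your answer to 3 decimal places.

r² = (-0.819)² = 0.671

0.671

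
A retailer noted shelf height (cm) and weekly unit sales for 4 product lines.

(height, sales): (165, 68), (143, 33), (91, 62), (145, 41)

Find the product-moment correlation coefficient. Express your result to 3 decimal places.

n = 4, Σx = 544, Σy = 204, Σx² = 76980, Σy² = 11238, Σxy = 27526
nΣxy − ΣxΣy = 110104 − 110976 = -872
nΣx² − (Σx)² = 307920 − 295936 = 11984; nΣy² − (Σy)² = 44952 − 41616 = 3336
r = -872 / √(11984 × 3336) = -872 / 6322.8652 ≈ -0.138

-0.138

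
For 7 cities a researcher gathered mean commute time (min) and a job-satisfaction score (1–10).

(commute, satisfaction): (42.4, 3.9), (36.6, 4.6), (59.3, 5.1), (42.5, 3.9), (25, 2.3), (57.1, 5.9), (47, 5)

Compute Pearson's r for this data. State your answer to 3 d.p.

n = 7, Σx = 309.9, Σy = 30.7, Σx² = 14554.47, Σy² = 142.69, Σxy = 1431.29
nΣxy − ΣxΣy = 10019.03 − 9513.93 = 505.1
nΣx² − (Σx)² = 101881.29 − 96038.01 = 5843.28; nΣy² − (Σy)² = 998.83 − 942.49 = 56.34
r = 505.1 / √(5843.28 × 56.34) = 505.1 / 573.7686 ≈ 0.880

0.880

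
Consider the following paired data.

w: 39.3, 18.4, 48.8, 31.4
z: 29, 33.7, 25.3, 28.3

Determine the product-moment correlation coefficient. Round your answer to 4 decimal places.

-0.9424

n = 4, Σw = 137.9, Σz = 116.3, Σw² = 5250.45, Σz² = 3417.67, Σwz = 3883.04
nΣwz − ΣwΣz = 15532.16 − 16037.77 = -505.61
nΣw² − (Σw)² = 21001.8 − 19016.41 = 1985.39; nΣz² − (Σz)² = 13670.68 − 13525.69 = 144.99
r = -505.61 / √(1985.39 × 144.99) = -505.61 / 536.5274 ≈ -0.9424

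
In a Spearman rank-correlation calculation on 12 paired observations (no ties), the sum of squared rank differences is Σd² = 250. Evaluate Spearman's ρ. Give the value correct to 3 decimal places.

ρ = 1 − 6Σd² / [n(n²−1)] = 1 − 6×250 / (12×143)
  = 1 − 1500/1716 = 1 − 0.8741 ≈ 0.126

0.126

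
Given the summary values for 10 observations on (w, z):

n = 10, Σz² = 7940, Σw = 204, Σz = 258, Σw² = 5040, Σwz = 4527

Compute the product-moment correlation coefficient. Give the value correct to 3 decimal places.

-0.693

r = (nΣwz − ΣwΣz) / √[(nΣw² − (Σw)²)(nΣz² − (Σz)²)]
Numerator: 10×4527 − 204×258 = -7362
Denominator: √[(50400 − 41616)(79400 − 66564)] = √[8784 × 12836] = 10618.4473
r = -7362 / 10618.4473 ≈ -0.693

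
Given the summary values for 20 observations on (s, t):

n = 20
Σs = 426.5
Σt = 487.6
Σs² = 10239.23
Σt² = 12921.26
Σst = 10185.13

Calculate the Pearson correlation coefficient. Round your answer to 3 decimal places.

-0.196

r = (nΣst − ΣsΣt) / √[(nΣs² − (Σs)²)(nΣt² − (Σt)²)]
Numerator: 20×10185.13 − 426.5×487.6 = -4258.8
Denominator: √[(204784.6 − 181902.25)(258425.2 − 237753.76)] = √[22882.35 × 20671.44] = 21748.8189
r = -4258.8 / 21748.8189 ≈ -0.196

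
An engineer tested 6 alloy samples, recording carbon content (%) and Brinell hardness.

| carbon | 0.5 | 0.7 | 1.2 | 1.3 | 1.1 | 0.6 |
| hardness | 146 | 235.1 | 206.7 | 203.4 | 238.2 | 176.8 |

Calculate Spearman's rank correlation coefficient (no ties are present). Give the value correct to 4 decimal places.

0.4857

Rank carbon: 1, 3, 5, 6, 4, 2
Rank hardness: 1, 5, 4, 3, 6, 2
d = rank(carbon) − rank(hardness): 0, -2, 1, 3, -2, 0; Σd² = 18
ρ = 1 − 6Σd² / [n(n²−1)] = 1 − 6×18 / (6×35) = 1 − 108/210 ≈ 0.4857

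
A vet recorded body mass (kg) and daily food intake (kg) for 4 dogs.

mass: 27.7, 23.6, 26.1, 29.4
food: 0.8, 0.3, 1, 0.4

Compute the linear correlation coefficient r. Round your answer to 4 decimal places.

n = 4, Σx = 106.8, Σy = 2.5, Σx² = 2869.82, Σy² = 1.89, Σxy = 67.1
nΣxy − ΣxΣy = 268.4 − 267 = 1.4
nΣx² − (Σx)² = 11479.28 − 11406.24 = 73.04; nΣy² − (Σy)² = 7.56 − 6.25 = 1.31
r = 1.4 / √(73.04 × 1.31) = 1.4 / 9.7817 ≈ 0.1431

0.1431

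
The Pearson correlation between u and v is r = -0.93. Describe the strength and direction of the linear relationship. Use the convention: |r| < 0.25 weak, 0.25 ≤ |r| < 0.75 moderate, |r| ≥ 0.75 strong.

r = -0.93 < 0 so the relationship is negative.
|r| = 0.93, which falls in the strong range.

strong negative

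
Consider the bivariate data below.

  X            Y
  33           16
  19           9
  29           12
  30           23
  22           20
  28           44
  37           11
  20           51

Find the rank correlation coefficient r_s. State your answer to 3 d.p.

-0.167

Rank X: 7, 1, 5, 6, 3, 4, 8, 2
Rank Y: 4, 1, 3, 6, 5, 7, 2, 8
d = rank(X) − rank(Y): 3, 0, 2, 0, -2, -3, 6, -6; Σd² = 98
ρ = 1 − 6Σd² / [n(n²−1)] = 1 − 6×98 / (8×63) = 1 − 588/504 ≈ -0.167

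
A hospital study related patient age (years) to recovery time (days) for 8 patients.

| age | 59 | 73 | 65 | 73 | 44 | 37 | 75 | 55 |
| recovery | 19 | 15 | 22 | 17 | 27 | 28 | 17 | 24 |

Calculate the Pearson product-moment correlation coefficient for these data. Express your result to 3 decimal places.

-0.942

n = 8, Σx = 481, Σy = 169, Σx² = 30319, Σy² = 3737, Σxy = 9706
nΣxy − ΣxΣy = 77648 − 81289 = -3641
nΣx² − (Σx)² = 242552 − 231361 = 11191; nΣy² − (Σy)² = 29896 − 28561 = 1335
r = -3641 / √(11191 × 1335) = -3641 / 3865.2277 ≈ -0.942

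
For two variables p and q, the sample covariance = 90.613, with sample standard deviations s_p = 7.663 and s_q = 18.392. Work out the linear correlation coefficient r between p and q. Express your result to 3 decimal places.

0.643

r = Cov(p,q) / (s_p · s_q) = 90.613 / (7.663 × 18.392)
  = 90.613 / 140.9379 ≈ 0.643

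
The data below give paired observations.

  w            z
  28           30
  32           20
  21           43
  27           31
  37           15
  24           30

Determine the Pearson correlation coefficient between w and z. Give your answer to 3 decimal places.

n = 6, Σw = 169, Σz = 169, Σw² = 4923, Σz² = 5235, Σwz = 4495
nΣwz − ΣwΣz = 26970 − 28561 = -1591
nΣw² − (Σw)² = 29538 − 28561 = 977; nΣz² − (Σz)² = 31410 − 28561 = 2849
r = -1591 / √(977 × 2849) = -1591 / 1668.3744 ≈ -0.954

-0.954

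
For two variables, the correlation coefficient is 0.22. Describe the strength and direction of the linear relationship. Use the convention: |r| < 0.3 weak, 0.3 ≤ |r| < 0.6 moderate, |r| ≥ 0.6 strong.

weak positive

r = 0.22 > 0 so the relationship is positive.
|r| = 0.22, which falls in the weak range.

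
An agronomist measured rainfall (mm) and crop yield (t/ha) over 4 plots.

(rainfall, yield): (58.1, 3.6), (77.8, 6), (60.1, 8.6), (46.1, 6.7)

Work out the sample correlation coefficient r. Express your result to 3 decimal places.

-0.066

n = 4, Σx = 242.1, Σy = 24.9, Σx² = 15165.67, Σy² = 167.81, Σxy = 1501.69
nΣxy − ΣxΣy = 6006.76 − 6028.29 = -21.53
nΣx² − (Σx)² = 60662.68 − 58612.41 = 2050.27; nΣy² − (Σy)² = 671.24 − 620.01 = 51.23
r = -21.53 / √(2050.27 × 51.23) = -21.53 / 324.0915 ≈ -0.066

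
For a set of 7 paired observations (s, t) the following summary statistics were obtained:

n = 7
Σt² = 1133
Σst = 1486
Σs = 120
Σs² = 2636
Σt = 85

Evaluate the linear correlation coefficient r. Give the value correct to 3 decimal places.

0.119

r = (nΣst − ΣsΣt) / √[(nΣs² − (Σs)²)(nΣt² − (Σt)²)]
Numerator: 7×1486 − 120×85 = 202
Denominator: √[(18452 − 14400)(7931 − 7225)] = √[4052 × 706] = 1691.3639
r = 202 / 1691.3639 ≈ 0.119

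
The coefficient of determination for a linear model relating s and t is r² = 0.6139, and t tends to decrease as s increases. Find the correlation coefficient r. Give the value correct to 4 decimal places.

-0.7835

|r| = √0.6139 = 0.7835
The association is negative, so r = −0.7835.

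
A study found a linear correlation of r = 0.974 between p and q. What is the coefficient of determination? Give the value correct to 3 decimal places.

r² = (0.974)² = 0.949

0.949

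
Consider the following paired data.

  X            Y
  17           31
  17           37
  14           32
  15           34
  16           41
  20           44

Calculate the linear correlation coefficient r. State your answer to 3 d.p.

n = 6, ΣX = 99, ΣY = 219, ΣX² = 1655, ΣY² = 8127, ΣXY = 3650
nΣXY − ΣXΣY = 21900 − 21681 = 219
nΣX² − (ΣX)² = 9930 − 9801 = 129; nΣY² − (ΣY)² = 48762 − 47961 = 801
r = 219 / √(129 × 801) = 219 / 321.4483 ≈ 0.681

0.681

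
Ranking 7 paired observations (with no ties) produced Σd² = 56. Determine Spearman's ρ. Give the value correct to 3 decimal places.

ρ = 1 − 6Σd² / [n(n²−1)] = 1 − 6×56 / (7×48)
  = 1 − 336/336 = 1 − 1.0000 ≈ 0.000

0.000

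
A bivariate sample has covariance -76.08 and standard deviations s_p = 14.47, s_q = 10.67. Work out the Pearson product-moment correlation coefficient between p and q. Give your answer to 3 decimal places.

r = Cov(p,q) / (s_p · s_q) = -76.08 / (14.47 × 10.67)
  = -76.08 / 154.3949 ≈ -0.493

-0.493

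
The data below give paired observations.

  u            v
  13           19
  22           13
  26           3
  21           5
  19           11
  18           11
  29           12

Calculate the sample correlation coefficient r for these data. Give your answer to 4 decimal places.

-0.5594

n = 7, Σu = 148, Σv = 74, Σu² = 3296, Σv² = 950, Σuv = 1471
nΣuv − ΣuΣv = 10297 − 10952 = -655
nΣu² − (Σu)² = 23072 − 21904 = 1168; nΣv² − (Σv)² = 6650 − 5476 = 1174
r = -655 / √(1168 × 1174) = -655 / 1170.9962 ≈ -0.5594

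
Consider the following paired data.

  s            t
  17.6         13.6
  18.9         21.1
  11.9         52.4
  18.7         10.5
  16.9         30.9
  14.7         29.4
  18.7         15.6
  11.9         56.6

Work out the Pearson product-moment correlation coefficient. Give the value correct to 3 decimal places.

n = 8, Σs = 129.3, Σt = 230.1, Σs² = 2151.27, Σt² = 8752.27, Σst = 3377.71
nΣst − ΣsΣt = 27021.68 − 29751.93 = -2730.25
nΣs² − (Σs)² = 17210.16 − 16718.49 = 491.67; nΣt² − (Σt)² = 70018.16 − 52946.01 = 17072.15
r = -2730.25 / √(491.67 × 17072.15) = -2730.25 / 2897.2166 ≈ -0.942

-0.942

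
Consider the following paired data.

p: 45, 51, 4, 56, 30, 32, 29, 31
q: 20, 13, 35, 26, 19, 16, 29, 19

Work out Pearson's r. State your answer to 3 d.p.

-0.579

n = 8, Σp = 278, Σq = 177, Σp² = 11504, Σq² = 4289, Σpq = 5671
nΣpq − ΣpΣq = 45368 − 49206 = -3838
nΣp² − (Σp)² = 92032 − 77284 = 14748; nΣq² − (Σq)² = 34312 − 31329 = 2983
r = -3838 / √(14748 × 2983) = -3838 / 6632.7433 ≈ -0.579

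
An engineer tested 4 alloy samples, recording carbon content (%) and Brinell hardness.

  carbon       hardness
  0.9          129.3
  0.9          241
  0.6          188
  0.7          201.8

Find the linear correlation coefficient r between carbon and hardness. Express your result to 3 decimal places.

n = 4, Σx = 3.1, Σy = 760.1, Σx² = 2.47, Σy² = 150866.73, Σxy = 587.33
nΣxy − ΣxΣy = 2349.32 − 2356.31 = -6.99
nΣx² − (Σx)² = 9.88 − 9.61 = 0.27; nΣy² − (Σy)² = 603466.92 − 577752.01 = 25714.91
r = -6.99 / √(0.27 × 25714.91) = -6.99 / 83.3248 ≈ -0.084

-0.084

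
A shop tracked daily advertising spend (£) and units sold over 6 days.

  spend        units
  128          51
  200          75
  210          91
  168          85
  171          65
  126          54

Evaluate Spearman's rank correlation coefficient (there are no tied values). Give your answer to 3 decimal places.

Rank spend: 2, 5, 6, 3, 4, 1
Rank units: 1, 4, 6, 5, 3, 2
d = rank(spend) − rank(units): 1, 1, 0, -2, 1, -1; Σd² = 8
ρ = 1 − 6Σd² / [n(n²−1)] = 1 − 6×8 / (6×35) = 1 − 48/210 ≈ 0.771

0.771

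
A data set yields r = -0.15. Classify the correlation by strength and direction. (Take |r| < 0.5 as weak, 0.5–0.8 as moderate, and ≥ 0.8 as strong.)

weak negative

r = -0.15 < 0 so the relationship is negative.
|r| = 0.15, which falls in the weak range.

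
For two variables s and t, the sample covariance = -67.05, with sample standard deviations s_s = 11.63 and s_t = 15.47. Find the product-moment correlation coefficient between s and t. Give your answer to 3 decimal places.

r = Cov(s,t) / (s_s · s_t) = -67.05 / (11.63 × 15.47)
  = -67.05 / 179.9161 ≈ -0.373

-0.373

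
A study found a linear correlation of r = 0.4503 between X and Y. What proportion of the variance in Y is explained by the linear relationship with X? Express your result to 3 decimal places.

0.203

r² = (0.4503)² = 0.203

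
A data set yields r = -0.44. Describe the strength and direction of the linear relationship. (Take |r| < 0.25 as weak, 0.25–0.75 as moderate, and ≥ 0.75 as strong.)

moderate negative

r = -0.44 < 0 so the relationship is negative.
|r| = 0.44, which falls in the moderate range.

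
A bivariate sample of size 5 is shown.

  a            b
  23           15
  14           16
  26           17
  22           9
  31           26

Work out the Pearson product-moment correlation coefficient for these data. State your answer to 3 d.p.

n = 5, Σa = 116, Σb = 83, Σa² = 2846, Σb² = 1527, Σab = 2015
nΣab − ΣaΣb = 10075 − 9628 = 447
nΣa² − (Σa)² = 14230 − 13456 = 774; nΣb² − (Σb)² = 7635 − 6889 = 746
r = 447 / √(774 × 746) = 447 / 759.8710 ≈ 0.588

0.588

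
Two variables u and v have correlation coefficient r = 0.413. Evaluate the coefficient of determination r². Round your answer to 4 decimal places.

0.1706

r² = (0.413)² = 0.1706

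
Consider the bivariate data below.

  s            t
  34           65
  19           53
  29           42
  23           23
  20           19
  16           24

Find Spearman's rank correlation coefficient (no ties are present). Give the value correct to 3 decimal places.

Rank s: 6, 2, 5, 4, 3, 1
Rank t: 6, 5, 4, 2, 1, 3
d = rank(s) − rank(t): 0, -3, 1, 2, 2, -2; Σd² = 22
ρ = 1 − 6Σd² / [n(n²−1)] = 1 − 6×22 / (6×35) = 1 − 132/210 ≈ 0.371

0.371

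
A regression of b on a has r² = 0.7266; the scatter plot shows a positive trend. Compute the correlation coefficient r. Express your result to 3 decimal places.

0.852

|r| = √0.7266 = 0.852
The association is positive, so r = 0.852.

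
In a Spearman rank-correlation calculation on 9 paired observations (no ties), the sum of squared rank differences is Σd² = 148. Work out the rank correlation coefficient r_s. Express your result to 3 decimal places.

-0.233

ρ = 1 − 6Σd² / [n(n²−1)] = 1 − 6×148 / (9×80)
  = 1 − 888/720 = 1 − 1.2333 ≈ -0.233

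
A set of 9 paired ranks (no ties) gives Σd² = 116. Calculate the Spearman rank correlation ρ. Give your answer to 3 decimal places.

0.033

ρ = 1 − 6Σd² / [n(n²−1)] = 1 − 6×116 / (9×80)
  = 1 − 696/720 = 1 − 0.9667 ≈ 0.033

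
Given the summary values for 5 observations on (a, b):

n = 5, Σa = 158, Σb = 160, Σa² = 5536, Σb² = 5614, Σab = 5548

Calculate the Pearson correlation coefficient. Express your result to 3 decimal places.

r = (nΣab − ΣaΣb) / √[(nΣa² − (Σa)²)(nΣb² − (Σb)²)]
Numerator: 5×5548 − 158×160 = 2460
Denominator: √[(27680 − 24964)(28070 − 25600)] = √[2716 × 2470] = 2590.0811
r = 2460 / 2590.0811 ≈ 0.950

0.950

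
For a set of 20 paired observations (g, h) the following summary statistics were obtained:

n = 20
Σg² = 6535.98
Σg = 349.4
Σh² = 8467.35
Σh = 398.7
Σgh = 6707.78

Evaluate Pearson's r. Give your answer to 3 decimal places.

r = (nΣgh − ΣgΣh) / √[(nΣg² − (Σg)²)(nΣh² − (Σh)²)]
Numerator: 20×6707.78 − 349.4×398.7 = -5150.18
Denominator: √[(130719.6 − 122080.36)(169347 − 158961.69)] = √[8639.24 × 10385.31] = 9472.1268
r = -5150.18 / 9472.1268 ≈ -0.544

-0.544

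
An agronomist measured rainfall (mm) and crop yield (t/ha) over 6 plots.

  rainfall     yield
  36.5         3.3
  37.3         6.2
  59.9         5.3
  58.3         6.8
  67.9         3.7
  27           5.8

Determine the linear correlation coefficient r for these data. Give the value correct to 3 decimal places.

n = 6, Σx = 286.9, Σy = 31.1, Σx² = 15049.85, Σy² = 170.99, Σxy = 1473.45
nΣxy − ΣxΣy = 8840.7 − 8922.59 = -81.89
nΣx² − (Σx)² = 90299.1 − 82311.61 = 7987.49; nΣy² − (Σy)² = 1025.94 − 967.21 = 58.73
r = -81.89 / √(7987.49 × 58.73) = -81.89 / 684.9126 ≈ -0.120

-0.120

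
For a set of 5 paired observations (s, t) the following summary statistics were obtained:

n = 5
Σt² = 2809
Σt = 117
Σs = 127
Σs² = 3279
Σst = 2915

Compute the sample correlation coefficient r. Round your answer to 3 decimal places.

r = (nΣst − ΣsΣt) / √[(nΣs² − (Σs)²)(nΣt² − (Σt)²)]
Numerator: 5×2915 − 127×117 = -284
Denominator: √[(16395 − 16129)(14045 − 13689)] = √[266 × 356] = 307.7272
r = -284 / 307.7272 ≈ -0.923

-0.923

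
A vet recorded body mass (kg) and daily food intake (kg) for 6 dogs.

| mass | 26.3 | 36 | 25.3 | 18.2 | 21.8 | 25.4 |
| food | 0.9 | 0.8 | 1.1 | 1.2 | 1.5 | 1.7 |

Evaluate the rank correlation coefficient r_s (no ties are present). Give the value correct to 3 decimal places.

-0.600

Rank mass: 5, 6, 3, 1, 2, 4
Rank food: 2, 1, 3, 4, 5, 6
d = rank(mass) − rank(food): 3, 5, 0, -3, -3, -2; Σd² = 56
ρ = 1 − 6Σd² / [n(n²−1)] = 1 − 6×56 / (6×35) = 1 − 336/210 ≈ -0.600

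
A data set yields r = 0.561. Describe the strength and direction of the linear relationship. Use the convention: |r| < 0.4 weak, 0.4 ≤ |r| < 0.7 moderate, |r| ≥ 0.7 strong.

moderate positive

r = 0.561 > 0 so the relationship is positive.
|r| = 0.561, which falls in the moderate range.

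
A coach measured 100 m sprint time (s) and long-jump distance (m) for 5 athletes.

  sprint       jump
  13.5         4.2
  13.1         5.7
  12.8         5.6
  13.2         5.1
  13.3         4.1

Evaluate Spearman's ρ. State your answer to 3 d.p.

Rank sprint: 5, 2, 1, 3, 4
Rank jump: 2, 5, 4, 3, 1
d = rank(sprint) − rank(jump): 3, -3, -3, 0, 3; Σd² = 36
ρ = 1 − 6Σd² / [n(n²−1)] = 1 − 6×36 / (5×24) = 1 − 216/120 ≈ -0.800

-0.800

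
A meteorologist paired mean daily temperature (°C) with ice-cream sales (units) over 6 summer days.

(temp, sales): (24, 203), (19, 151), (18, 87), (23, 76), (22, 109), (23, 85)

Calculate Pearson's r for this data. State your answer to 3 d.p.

0.202

n = 6, Σx = 129, Σy = 711, Σx² = 2803, Σy² = 96461, Σxy = 15408
nΣxy − ΣxΣy = 92448 − 91719 = 729
nΣx² − (Σx)² = 16818 − 16641 = 177; nΣy² − (Σy)² = 578766 − 505521 = 73245
r = 729 / √(177 × 73245) = 729 / 3600.6062 ≈ 0.202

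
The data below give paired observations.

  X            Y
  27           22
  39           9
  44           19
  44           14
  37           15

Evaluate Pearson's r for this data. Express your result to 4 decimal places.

n = 5, ΣX = 191, ΣY = 79, ΣX² = 7491, ΣY² = 1347, ΣXY = 2952
nΣXY − ΣXΣY = 14760 − 15089 = -329
nΣX² − (ΣX)² = 37455 − 36481 = 974; nΣY² − (ΣY)² = 6735 − 6241 = 494
r = -329 / √(974 × 494) = -329 / 693.6541 ≈ -0.4743

-0.4743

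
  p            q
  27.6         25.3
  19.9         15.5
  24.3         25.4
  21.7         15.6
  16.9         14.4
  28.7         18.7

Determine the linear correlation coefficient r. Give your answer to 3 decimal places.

n = 6, Σp = 139.1, Σq = 114.9, Σp² = 3328.45, Σq² = 2325.91, Σpq = 2742.52
nΣpq − ΣpΣq = 16455.12 − 15982.59 = 472.53
nΣp² − (Σp)² = 19970.7 − 19348.81 = 621.89; nΣq² − (Σq)² = 13955.46 − 13202.01 = 753.45
r = 472.53 / √(621.89 × 753.45) = 472.53 / 684.5166 ≈ 0.690

0.690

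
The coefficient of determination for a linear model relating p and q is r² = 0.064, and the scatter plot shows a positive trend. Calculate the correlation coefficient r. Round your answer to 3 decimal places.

0.253

|r| = √0.064 = 0.253
The association is positive, so r = 0.253.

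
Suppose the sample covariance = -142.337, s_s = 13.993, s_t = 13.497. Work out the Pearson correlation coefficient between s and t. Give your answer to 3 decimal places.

-0.754

r = Cov(s,t) / (s_s · s_t) = -142.337 / (13.993 × 13.497)
  = -142.337 / 188.8635 ≈ -0.754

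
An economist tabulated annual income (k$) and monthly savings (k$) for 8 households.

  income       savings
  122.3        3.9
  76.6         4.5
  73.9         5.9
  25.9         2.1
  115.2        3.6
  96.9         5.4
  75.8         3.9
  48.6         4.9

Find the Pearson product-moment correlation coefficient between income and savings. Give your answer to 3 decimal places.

0.255

n = 8, Σx = 635.2, Σy = 34.2, Σx² = 57725.12, Σy² = 156.02, Σxy = 2783.81
nΣxy − ΣxΣy = 22270.48 − 21723.84 = 546.64
nΣx² − (Σx)² = 461800.96 − 403479.04 = 58321.92; nΣy² − (Σy)² = 1248.16 − 1169.64 = 78.52
r = 546.64 / √(58321.92 × 78.52) = 546.64 / 2139.9620 ≈ 0.255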